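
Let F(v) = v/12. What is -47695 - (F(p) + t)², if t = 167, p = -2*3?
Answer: -301669/4 ≈ -75417.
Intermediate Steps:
p = -6
F(v) = v/12 (F(v) = v*(1/12) = v/12)
-47695 - (F(p) + t)² = -47695 - ((1/12)*(-6) + 167)² = -47695 - (-½ + 167)² = -47695 - (333/2)² = -47695 - 1*110889/4 = -47695 - 110889/4 = -301669/4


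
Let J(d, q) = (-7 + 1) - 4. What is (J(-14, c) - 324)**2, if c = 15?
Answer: 111556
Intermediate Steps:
J(d, q) = -10 (J(d, q) = -6 - 4 = -10)
(J(-14, c) - 324)**2 = (-10 - 324)**2 = (-334)**2 = 111556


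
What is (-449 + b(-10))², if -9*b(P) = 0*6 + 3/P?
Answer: 181413961/900 ≈ 2.0157e+5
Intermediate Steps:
b(P) = -1/(3*P) (b(P) = -(0*6 + 3/P)/9 = -(0 + 3/P)/9 = -1/(3*P))
(-449 + b(-10))² = (-449 - ⅓/(-10))² = (-449 - ⅓*(-⅒))² = (-449 + 1/30)² = (-13469/30)² = 181413961/900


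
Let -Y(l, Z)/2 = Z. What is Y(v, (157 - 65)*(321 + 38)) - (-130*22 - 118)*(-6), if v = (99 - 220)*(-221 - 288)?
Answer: -83924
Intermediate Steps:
v = 61589 (v = -121*(-509) = 61589)
Y(l, Z) = -2*Z
Y(v, (157 - 65)*(321 + 38)) - (-130*22 - 118)*(-6) = -2*(157 - 65)*(321 + 38) - (-130*22 - 118)*(-6) = -184*359 - (-2860 - 118)*(-6) = -2*33028 - (-2978)*(-6) = -66056 - 1*17868 = -66056 - 17868 = -83924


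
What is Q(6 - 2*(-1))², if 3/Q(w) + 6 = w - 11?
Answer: ⅑ ≈ 0.11111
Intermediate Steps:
Q(w) = 3/(-17 + w) (Q(w) = 3/(-6 + (w - 11)) = 3/(-6 + (-11 + w)) = 3/(-17 + w))
Q(6 - 2*(-1))² = (3/(-17 + (6 - 2*(-1))))² = (3/(-17 + (6 + 2)))² = (3/(-17 + 8))² = (3/(-9))² = (3*(-⅑))² = (-⅓)² = ⅑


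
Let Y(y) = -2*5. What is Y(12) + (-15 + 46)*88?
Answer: 2718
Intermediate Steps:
Y(y) = -10
Y(12) + (-15 + 46)*88 = -10 + (-15 + 46)*88 = -10 + 31*88 = -10 + 2728 = 2718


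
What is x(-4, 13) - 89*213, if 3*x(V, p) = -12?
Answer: -18961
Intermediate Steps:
x(V, p) = -4 (x(V, p) = (⅓)*(-12) = -4)
x(-4, 13) - 89*213 = -4 - 89*213 = -4 - 18957 = -18961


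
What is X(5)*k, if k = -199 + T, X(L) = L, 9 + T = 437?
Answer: 1145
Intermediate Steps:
T = 428 (T = -9 + 437 = 428)
k = 229 (k = -199 + 428 = 229)
X(5)*k = 5*229 = 1145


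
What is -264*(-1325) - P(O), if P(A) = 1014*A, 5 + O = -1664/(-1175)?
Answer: 415284954/1175 ≈ 3.5343e+5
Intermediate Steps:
O = -4211/1175 (O = -5 - 1664/(-1175) = -5 - 1664*(-1/1175) = -5 + 1664/1175 = -4211/1175 ≈ -3.5838)
-264*(-1325) - P(O) = -264*(-1325) - 1014*(-4211)/1175 = 349800 - 1*(-4269954/1175) = 349800 + 4269954/1175 = 415284954/1175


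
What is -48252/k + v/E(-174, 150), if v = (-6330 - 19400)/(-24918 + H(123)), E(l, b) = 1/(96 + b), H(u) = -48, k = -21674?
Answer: 11532664696/45092757 ≈ 255.75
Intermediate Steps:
v = 12865/12483 (v = (-6330 - 19400)/(-24918 - 48) = -25730/(-24966) = -25730*(-1/24966) = 12865/12483 ≈ 1.0306)
-48252/k + v/E(-174, 150) = -48252/(-21674) + 12865/(12483*(1/(96 + 150))) = -48252*(-1/21674) + 12865/(12483*(1/246)) = 24126/10837 + 12865/(12483*(1/246)) = 24126/10837 + (12865/12483)*246 = 24126/10837 + 1054930/4161 = 11532664696/45092757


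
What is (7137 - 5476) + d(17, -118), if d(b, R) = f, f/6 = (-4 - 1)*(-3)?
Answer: 1751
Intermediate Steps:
f = 90 (f = 6*((-4 - 1)*(-3)) = 6*(-5*(-3)) = 6*15 = 90)
d(b, R) = 90
(7137 - 5476) + d(17, -118) = (7137 - 5476) + 90 = 1661 + 90 = 1751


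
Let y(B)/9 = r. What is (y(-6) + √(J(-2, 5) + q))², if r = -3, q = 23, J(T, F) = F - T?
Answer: (27 - √30)² ≈ 463.23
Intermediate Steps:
y(B) = -27 (y(B) = 9*(-3) = -27)
(y(-6) + √(J(-2, 5) + q))² = (-27 + √((5 - 1*(-2)) + 23))² = (-27 + √((5 + 2) + 23))² = (-27 + √(7 + 23))² = (-27 + √30)²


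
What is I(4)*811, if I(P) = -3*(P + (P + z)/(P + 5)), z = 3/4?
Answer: -132193/12 ≈ -11016.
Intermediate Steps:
z = 3/4 (z = 3*(1/4) = 3/4 ≈ 0.75000)
I(P) = -3*P - 3*(3/4 + P)/(5 + P) (I(P) = -3*(P + (P + 3/4)/(P + 5)) = -3*(P + (3/4 + P)/(5 + P)) = -3*P - 3*(3/4 + P)/(5 + P))
I(4)*811 = (3*(-3 - 24*4 - 4*4**2)/(4*(5 + 4)))*811 = ((3/4)*(-3 - 96 - 4*16)/9)*811 = ((3/4)*(1/9)*(-3 - 96 - 64))*811 = ((3/4)*(1/9)*(-163))*811 = -163/12*811 = -132193/12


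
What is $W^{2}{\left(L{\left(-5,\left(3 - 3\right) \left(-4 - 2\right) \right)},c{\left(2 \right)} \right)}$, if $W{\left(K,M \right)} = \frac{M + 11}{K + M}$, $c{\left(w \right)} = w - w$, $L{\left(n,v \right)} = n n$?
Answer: $\frac{121}{625} \approx 0.1936$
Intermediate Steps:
$L{\left(n,v \right)} = n^{2}$
$c{\left(w \right)} = 0$
$W{\left(K,M \right)} = \frac{11 + M}{K + M}$
$W^{2}{\left(L{\left(-5,\left(3 - 3\right) \left(-4 - 2\right) \right)},c{\left(2 \right)} \right)} = \left(\frac{11 + 0}{\left(-5\right)^{2} + 0}\right)^{2} = \left(\frac{1}{25 + 0} \cdot 11\right)^{2} = \left(\frac{1}{25} \cdot 11\right)^{2} = \left(\frac{11}{25}\right)^{2} = \frac{121}{625}$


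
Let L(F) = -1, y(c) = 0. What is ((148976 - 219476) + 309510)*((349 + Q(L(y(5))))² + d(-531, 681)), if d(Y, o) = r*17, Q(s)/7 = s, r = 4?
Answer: 27971818320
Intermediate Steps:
Q(s) = 7*s
d(Y, o) = 68 (d(Y, o) = 4*17 = 68)
((148976 - 219476) + 309510)*((349 + Q(L(y(5))))² + d(-531, 681)) = ((148976 - 219476) + 309510)*((349 + 7*(-1))² + 68) = (-70500 + 309510)*((349 - 7)² + 68) = 239010*(342² + 68) = 239010*(116964 + 68) = 239010*117032 = 27971818320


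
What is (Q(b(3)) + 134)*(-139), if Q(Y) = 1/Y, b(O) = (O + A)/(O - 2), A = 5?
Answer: -149147/8 ≈ -18643.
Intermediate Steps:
b(O) = (5 + O)/(-2 + O) (b(O) = (O + 5)/(O - 2) = (5 + O)/(-2 + O))
(Q(b(3)) + 134)*(-139) = (1/((5 + 3)/(-2 + 3)) + 134)*(-139) = (1/(8/1) + 134)*(-139) = (1/(1*8) + 134)*(-139) = (1/8 + 134)*(-139) = (1073/8)*(-139) = -149147/8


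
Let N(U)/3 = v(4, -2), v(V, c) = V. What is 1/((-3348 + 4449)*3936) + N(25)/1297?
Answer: 52003729/5620596192 ≈ 0.0092524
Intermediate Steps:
N(U) = 12 (N(U) = 3*4 = 12)
1/((-3348 + 4449)*3936) + N(25)/1297 = 1/((-3348 + 4449)*3936) + 12/1297 = (1/3936)/1101 + 12*(1/1297) = (1/1101)*(1/3936) + 12/1297 = 1/4333536 + 12/1297 = 52003729/5620596192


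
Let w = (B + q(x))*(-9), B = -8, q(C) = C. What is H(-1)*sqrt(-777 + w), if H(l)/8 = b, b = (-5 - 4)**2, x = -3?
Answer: 648*I*sqrt(678) ≈ 16873.0*I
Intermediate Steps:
b = 81 (b = (-9)**2 = 81)
H(l) = 648 (H(l) = 8*81 = 648)
w = 99 (w = (-8 - 3)*(-9) = -11*(-9) = 99)
H(-1)*sqrt(-777 + w) = 648*sqrt(-777 + 99) = 648*sqrt(-678) = 648*(I*sqrt(678)) = 648*I*sqrt(678)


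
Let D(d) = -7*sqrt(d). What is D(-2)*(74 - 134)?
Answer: 420*I*sqrt(2) ≈ 593.97*I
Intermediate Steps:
D(-2)*(74 - 134) = (-7*I*sqrt(2))*(74 - 134) = -7*I*sqrt(2)*(-60) = 420*I*sqrt(2)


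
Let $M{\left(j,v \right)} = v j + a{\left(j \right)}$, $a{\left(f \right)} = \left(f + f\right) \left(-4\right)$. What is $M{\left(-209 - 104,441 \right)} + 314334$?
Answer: $178805$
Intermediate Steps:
$a{\left(f \right)} = - 8 f$ ($a{\left(f \right)} = 2 f \left(-4\right) = - 8 f$)
$M{\left(j,v \right)} = - 8 j + j v$ ($M{\left(j,v \right)} = v j - 8 j = j v - 8 j = - 8 j + j v$)
$M{\left(-209 - 104,441 \right)} + 314334 = \left(-209 - 104\right) \left(-8 + 441\right) + 314334 = \left(-209 - 104\right) 433 + 314334 = \left(-313\right) 433 + 314334 = -135529 + 314334 = 178805$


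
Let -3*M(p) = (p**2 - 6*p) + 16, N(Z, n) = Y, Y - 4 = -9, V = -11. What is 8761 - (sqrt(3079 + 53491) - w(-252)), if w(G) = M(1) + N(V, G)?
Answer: 26257/3 - sqrt(56570) ≈ 8514.5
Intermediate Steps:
Y = -5 (Y = 4 - 9 = -5)
N(Z, n) = -5
M(p) = -16/3 + 2*p - p**2/3 (M(p) = -((p**2 - 6*p) + 16)/3 = -(16 + p**2 - 6*p)/3 = -16/3 + 2*p - p**2/3)
w(G) = -26/3 (w(G) = (-16/3 + 2*1 - 1/3*1**2) - 5 = (-16/3 + 2 - 1/3*1) - 5 = (-16/3 + 2 - 1/3) - 5 = -11/3 - 5 = -26/3)
8761 - (sqrt(3079 + 53491) - w(-252)) = 8761 - (sqrt(3079 + 53491) - 1*(-26/3)) = 8761 - (sqrt(56570) + 26/3) = 8761 - (26/3 + sqrt(56570)) = 8761 + (-26/3 - sqrt(56570)) = 26257/3 - sqrt(56570)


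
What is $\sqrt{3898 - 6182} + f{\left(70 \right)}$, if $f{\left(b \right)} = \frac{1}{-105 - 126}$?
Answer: $- \frac{1}{231} + 2 i \sqrt{571} \approx -0.004329 + 47.791 i$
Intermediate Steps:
$f{\left(b \right)} = - \frac{1}{231}$ ($f{\left(b \right)} = \frac{1}{-231} = - \frac{1}{231}$)
$\sqrt{3898 - 6182} + f{\left(70 \right)} = \sqrt{3898 - 6182} - \frac{1}{231} = \sqrt{-2284} - \frac{1}{231} = 2 i \sqrt{571} - \frac{1}{231} = - \frac{1}{231} + 2 i \sqrt{571}$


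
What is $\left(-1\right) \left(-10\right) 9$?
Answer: $90$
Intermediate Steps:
$\left(-1\right) \left(-10\right) 9 = 10 \cdot 9 = 90$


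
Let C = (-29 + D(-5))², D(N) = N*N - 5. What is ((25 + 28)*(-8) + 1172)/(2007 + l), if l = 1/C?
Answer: 15147/40642 ≈ 0.37269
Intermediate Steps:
D(N) = -5 + N² (D(N) = N² - 5 = -5 + N²)
C = 81 (C = (-29 + (-5 + (-5)²))² = (-29 + (-5 + 25))² = (-29 + 20)² = (-9)² = 81)
l = 1/81 ≈ 0.012346
((25 + 28)*(-8) + 1172)/(2007 + l) = ((25 + 28)*(-8) + 1172)/(2007 + 1/81) = (53*(-8) + 1172)/(162568/81) = (-424 + 1172)*(81/162568) = 748*(81/162568) = 15147/40642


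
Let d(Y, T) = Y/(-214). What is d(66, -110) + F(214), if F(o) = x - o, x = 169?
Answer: -4848/107 ≈ -45.308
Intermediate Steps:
d(Y, T) = -Y/214 (d(Y, T) = Y*(-1/214) = -Y/214)
F(o) = 169 - o
d(66, -110) + F(214) = -1/214*66 + (169 - 1*214) = -33/107 + (169 - 214) = -33/107 - 45 = -4848/107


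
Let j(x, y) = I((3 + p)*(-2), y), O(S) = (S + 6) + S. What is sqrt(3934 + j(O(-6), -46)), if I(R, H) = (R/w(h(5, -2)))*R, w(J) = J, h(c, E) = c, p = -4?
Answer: 3*sqrt(10930)/5 ≈ 62.728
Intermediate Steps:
O(S) = 6 + 2*S (O(S) = (6 + S) + S = 6 + 2*S)
I(R, H) = R**2/5 (I(R, H) = (R/5)*R = R**2/5)
j(x, y) = 4/5 (j(x, y) = ((3 - 4)*(-2))**2/5 = (-1*(-2))**2/5 = (1/5)*2**2 = (1/5)*4 = 4/5)
sqrt(3934 + j(O(-6), -46)) = sqrt(3934 + 4/5) = sqrt(19674/5) = 3*sqrt(10930)/5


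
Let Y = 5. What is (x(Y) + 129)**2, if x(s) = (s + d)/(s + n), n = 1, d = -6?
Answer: 597529/36 ≈ 16598.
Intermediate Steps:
x(s) = (-6 + s)/(1 + s) (x(s) = (s - 6)/(s + 1) = (-6 + s)/(1 + s))
(x(Y) + 129)**2 = ((-6 + 5)/(1 + 5) + 129)**2 = (-1/6 + 129)**2 = (773/6)**2 = 597529/36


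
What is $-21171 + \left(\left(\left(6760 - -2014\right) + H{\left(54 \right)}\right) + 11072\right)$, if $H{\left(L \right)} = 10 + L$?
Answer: $-1261$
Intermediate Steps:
$-21171 + \left(\left(\left(6760 - -2014\right) + H{\left(54 \right)}\right) + 11072\right) = -21171 + \left(\left(\left(6760 - -2014\right) + \left(10 + 54\right)\right) + 11072\right) = -21171 + \left(\left(\left(6760 + 2014\right) + 64\right) + 11072\right) = -21171 + \left(\left(8774 + 64\right) + 11072\right) = -21171 + \left(8838 + 11072\right) = -21171 + 19910 = -1261$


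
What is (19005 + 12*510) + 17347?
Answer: 42472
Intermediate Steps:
(19005 + 12*510) + 17347 = (19005 + 6120) + 17347 = 25125 + 17347 = 42472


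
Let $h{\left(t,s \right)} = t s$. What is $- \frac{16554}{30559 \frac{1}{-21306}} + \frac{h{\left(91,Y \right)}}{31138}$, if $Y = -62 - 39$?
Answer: $\frac{10982076910543}{951546142} \approx 11541.0$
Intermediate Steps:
$Y = -101$
$h{\left(t,s \right)} = s t$
$- \frac{16554}{30559 \frac{1}{-21306}} + \frac{h{\left(91,Y \right)}}{31138} = - \frac{16554}{30559 \frac{1}{-21306}} + \frac{\left(-101\right) 91}{31138} = - \frac{16554}{30559 \left(- \frac{1}{21306}\right)} - \frac{9191}{31138} = - \frac{16554}{- \frac{30559}{21306}} - \frac{9191}{31138} = \left(-16554\right) \left(- \frac{21306}{30559}\right) - \frac{9191}{31138} = \frac{352699524}{30559} - \frac{9191}{31138} = \frac{10982076910543}{951546142}$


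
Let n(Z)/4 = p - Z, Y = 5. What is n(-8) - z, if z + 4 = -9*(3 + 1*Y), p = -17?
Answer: 40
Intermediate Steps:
z = -76 (z = -4 - 9*(3 + 1*5) = -4 - 9*(3 + 5) = -4 - 9*8 = -4 - 72 = -76)
n(Z) = -68 - 4*Z (n(Z) = 4*(-17 - Z) = -68 - 4*Z)
n(-8) - z = (-68 - 4*(-8)) - 1*(-76) = (-68 + 32) + 76 = -36 + 76 = 40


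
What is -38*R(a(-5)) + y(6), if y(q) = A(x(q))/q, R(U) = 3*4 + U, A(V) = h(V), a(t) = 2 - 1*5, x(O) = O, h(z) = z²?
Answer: -336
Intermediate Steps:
a(t) = -3 (a(t) = 2 - 5 = -3)
A(V) = V²
R(U) = 12 + U
y(q) = q (y(q) = q²/q = q)
-38*R(a(-5)) + y(6) = -38*(12 - 3) + 6 = -38*9 + 6 = -342 + 6 = -336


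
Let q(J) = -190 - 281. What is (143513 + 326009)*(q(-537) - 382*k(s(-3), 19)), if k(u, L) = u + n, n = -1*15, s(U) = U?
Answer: 3007288410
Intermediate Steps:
n = -15
k(u, L) = -15 + u (k(u, L) = u - 15 = -15 + u)
q(J) = -471
(143513 + 326009)*(q(-537) - 382*k(s(-3), 19)) = (143513 + 326009)*(-471 - 382*(-15 - 3)) = 469522*(-471 - 382*(-18)) = 469522*(-471 + 6876) = 469522*6405 = 3007288410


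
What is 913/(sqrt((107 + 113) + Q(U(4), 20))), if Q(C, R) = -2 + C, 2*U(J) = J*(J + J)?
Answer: 913*sqrt(26)/78 ≈ 59.685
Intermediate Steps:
U(J) = J**2 (U(J) = (J*(J + J))/2 = (J*(2*J))/2 = (2*J**2)/2 = J**2)
913/(sqrt((107 + 113) + Q(U(4), 20))) = 913/(sqrt((107 + 113) + (-2 + 4**2))) = 913/(sqrt(220 + (-2 + 16))) = 913/(sqrt(220 + 14)) = 913/(sqrt(234)) = 913/((3*sqrt(26))) = 913*(sqrt(26)/78) = 913*sqrt(26)/78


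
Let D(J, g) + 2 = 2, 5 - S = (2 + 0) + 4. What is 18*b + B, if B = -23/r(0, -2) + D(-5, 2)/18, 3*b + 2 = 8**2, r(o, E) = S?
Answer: 395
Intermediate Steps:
S = -1 (S = 5 - ((2 + 0) + 4) = 5 - (2 + 4) = 5 - 1*6 = 5 - 6 = -1)
r(o, E) = -1
D(J, g) = 0 (D(J, g) = -2 + 2 = 0)
b = 62/3 (b = -2/3 + (1/3)*8**2 = -2/3 + (1/3)*64 = -2/3 + 64/3 = 62/3 ≈ 20.667)
B = 23 (B = -23/(-1) + 0/18 = -23*(-1) + 0*(1/18) = 23 + 0 = 23)
18*b + B = 18*(62/3) + 23 = 372 + 23 = 395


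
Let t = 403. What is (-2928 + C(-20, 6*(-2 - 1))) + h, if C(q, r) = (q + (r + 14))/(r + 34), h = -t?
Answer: -6665/2 ≈ -3332.5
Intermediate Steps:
h = -403 (h = -1*403 = -403)
C(q, r) = (14 + q + r)/(34 + r) (C(q, r) = (q + (14 + r))/(34 + r) = (14 + q + r)/(34 + r))
(-2928 + C(-20, 6*(-2 - 1))) + h = (-2928 + (14 - 20 + 6*(-2 - 1))/(34 + 6*(-2 - 1))) - 403 = (-2928 + (14 - 20 + 6*(-3))/(34 + 6*(-3))) - 403 = (-2928 + (14 - 20 - 18)/(34 - 18)) - 403 = (-2928 - 24/16) - 403 = (-2928 + (1/16)*(-24)) - 403 = (-2928 - 3/2) - 403 = -5859/2 - 403 = -6665/2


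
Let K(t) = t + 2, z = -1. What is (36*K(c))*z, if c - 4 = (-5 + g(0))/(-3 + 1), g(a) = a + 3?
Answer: -252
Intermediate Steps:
g(a) = 3 + a
c = 5 (c = 4 + (-5 + (3 + 0))/(-3 + 1) = 4 + (-5 + 3)/(-2) = 4 - 2*(-½) = 4 + 1 = 5)
K(t) = 2 + t
(36*K(c))*z = (36*(2 + 5))*(-1) = (36*7)*(-1) = 252*(-1) = -252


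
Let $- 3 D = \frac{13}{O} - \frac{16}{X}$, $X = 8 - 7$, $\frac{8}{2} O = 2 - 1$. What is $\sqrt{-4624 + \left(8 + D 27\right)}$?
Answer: $2 i \sqrt{1235} \approx 70.285 i$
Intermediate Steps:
$O = \frac{1}{4}$ ($O = \frac{2 - 1}{4} = \frac{1}{4} \cdot 1 = \frac{1}{4} \approx 0.25$)
$X = 1$ ($X = 8 - 7 = 1$)
$D = -12$ ($D = - \frac{13 \frac{1}{\frac{1}{4}} - \frac{16}{1}}{3} = - \frac{13 \cdot 4 - 16}{3} = - \frac{52 - 16}{3} = \left(- \frac{1}{3}\right) 36 = -12$)
$\sqrt{-4624 + \left(8 + D 27\right)} = \sqrt{-4624 + \left(8 - 324\right)} = \sqrt{-4624 - 316} = \sqrt{-4940} = 2 i \sqrt{1235}$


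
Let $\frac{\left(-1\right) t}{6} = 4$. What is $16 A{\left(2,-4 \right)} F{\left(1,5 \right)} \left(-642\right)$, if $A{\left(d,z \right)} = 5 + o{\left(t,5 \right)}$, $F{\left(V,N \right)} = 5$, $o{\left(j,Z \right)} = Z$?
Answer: $-513600$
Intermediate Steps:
$t = -24$ ($t = \left(-6\right) 4 = -24$)
$A{\left(d,z \right)} = 10$ ($A{\left(d,z \right)} = 5 + 5 = 10$)
$16 A{\left(2,-4 \right)} F{\left(1,5 \right)} \left(-642\right) = 16 \cdot 10 \cdot 5 \left(-642\right) = 160 \left(-3210\right) = -513600$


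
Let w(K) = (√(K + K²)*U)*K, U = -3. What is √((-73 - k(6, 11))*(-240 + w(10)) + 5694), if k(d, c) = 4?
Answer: √(24174 + 2310*√110) ≈ 220.00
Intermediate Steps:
w(K) = -3*K*√(K + K²) (w(K) = (√(K + K²)*(-3))*K = (-3*√(K + K²))*K = -3*K*√(K + K²))
√((-73 - k(6, 11))*(-240 + w(10)) + 5694) = √((-73 - 1*4)*(-240 - 3*10*√(10*(1 + 10))) + 5694) = √((-73 - 4)*(-240 - 3*10*√(10*11)) + 5694) = √(-77*(-240 - 3*10*√110) + 5694) = √(-77*(-240 - 30*√110) + 5694) = √((18480 + 2310*√110) + 5694) = √(24174 + 2310*√110)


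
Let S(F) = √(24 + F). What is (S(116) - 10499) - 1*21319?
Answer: -31818 + 2*√35 ≈ -31806.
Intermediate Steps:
(S(116) - 10499) - 1*21319 = (√(24 + 116) - 10499) - 1*21319 = (√140 - 10499) - 21319 = (2*√35 - 10499) - 21319 = (-10499 + 2*√35) - 21319 = -31818 + 2*√35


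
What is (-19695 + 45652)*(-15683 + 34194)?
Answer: 480490027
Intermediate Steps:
(-19695 + 45652)*(-15683 + 34194) = 25957*18511 = 480490027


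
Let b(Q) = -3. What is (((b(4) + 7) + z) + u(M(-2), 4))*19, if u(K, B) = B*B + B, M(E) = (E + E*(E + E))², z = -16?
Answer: 152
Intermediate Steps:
M(E) = (E + 2*E²)² (M(E) = (E + E*(2*E))² = (E + 2*E²)²)
u(K, B) = B + B² (u(K, B) = B² + B = B + B²)
(((b(4) + 7) + z) + u(M(-2), 4))*19 = (((-3 + 7) - 16) + 4*(1 + 4))*19 = ((4 - 16) + 4*5)*19 = (-12 + 20)*19 = 8*19 = 152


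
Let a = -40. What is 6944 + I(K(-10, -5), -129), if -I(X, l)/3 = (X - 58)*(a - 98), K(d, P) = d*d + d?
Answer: 20192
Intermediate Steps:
K(d, P) = d + d**2 (K(d, P) = d**2 + d = d + d**2)
I(X, l) = -24012 + 414*X (I(X, l) = -3*(X - 58)*(-40 - 98) = -3*(-58 + X)*(-138) = -3*(8004 - 138*X) = -24012 + 414*X)
6944 + I(K(-10, -5), -129) = 6944 + (-24012 + 414*(-10*(1 - 10))) = 6944 + (-24012 + 414*(-10*(-9))) = 6944 + (-24012 + 414*90) = 6944 + (-24012 + 37260) = 6944 + 13248 = 20192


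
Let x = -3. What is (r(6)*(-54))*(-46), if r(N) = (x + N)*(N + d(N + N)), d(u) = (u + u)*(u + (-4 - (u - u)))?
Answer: 1475496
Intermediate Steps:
d(u) = 2*u*(-4 + u) (d(u) = (2*u)*(u + (-4 - 1*0)) = (2*u)*(u + (-4 + 0)) = (2*u)*(u - 4) = (2*u)*(-4 + u) = 2*u*(-4 + u))
r(N) = (-3 + N)*(N + 4*N*(-4 + 2*N)) (r(N) = (-3 + N)*(N + 2*(N + N)*(-4 + (N + N))) = (-3 + N)*(N + 2*(2*N)*(-4 + 2*N)) = (-3 + N)*(N + 4*N*(-4 + 2*N)))
(r(6)*(-54))*(-46) = ((6*(45 - 39*6 + 8*6²))*(-54))*(-46) = ((6*(45 - 234 + 8*36))*(-54))*(-46) = ((6*(45 - 234 + 288))*(-54))*(-46) = ((6*99)*(-54))*(-46) = (594*(-54))*(-46) = -32076*(-46) = 1475496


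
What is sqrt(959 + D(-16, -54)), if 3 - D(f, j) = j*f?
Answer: 7*sqrt(2) ≈ 9.8995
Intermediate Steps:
D(f, j) = 3 - f*j (D(f, j) = 3 - j*f = 3 - f*j)
sqrt(959 + D(-16, -54)) = sqrt(959 + (3 - 1*(-16)*(-54))) = sqrt(959 + (3 - 864)) = sqrt(959 - 861) = sqrt(98) = 7*sqrt(2)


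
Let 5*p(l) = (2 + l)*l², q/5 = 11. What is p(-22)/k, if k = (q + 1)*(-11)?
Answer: 22/7 ≈ 3.1429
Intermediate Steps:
q = 55 (q = 5*11 = 55)
p(l) = l²*(2 + l)/5 (p(l) = ((2 + l)*l²)/5 = (l²*(2 + l))/5 = l²*(2 + l)/5)
k = -616 (k = (55 + 1)*(-11) = 56*(-11) = -616)
p(-22)/k = ((⅕)*(-22)²*(2 - 22))/(-616) = ((⅕)*484*(-20))*(-1/616) = -1936*(-1/616) = 22/7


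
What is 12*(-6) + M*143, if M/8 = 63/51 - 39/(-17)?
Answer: 67416/17 ≈ 3965.6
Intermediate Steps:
M = 480/17 (M = 8*(63/51 - 39/(-17)) = 8*(63*(1/51) - 39*(-1/17)) = 8*(21/17 + 39/17) = 8*(60/17) = 480/17 ≈ 28.235)
12*(-6) + M*143 = 12*(-6) + (480/17)*143 = -72 + 68640/17 = 67416/17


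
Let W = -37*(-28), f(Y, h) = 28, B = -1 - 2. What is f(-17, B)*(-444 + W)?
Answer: 16576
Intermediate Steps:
B = -3
W = 1036
f(-17, B)*(-444 + W) = 28*(-444 + 1036) = 28*592 = 16576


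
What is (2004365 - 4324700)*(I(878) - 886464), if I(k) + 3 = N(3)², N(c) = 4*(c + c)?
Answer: 2055563893485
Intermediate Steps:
N(c) = 8*c (N(c) = 4*(2*c) = 8*c)
I(k) = 573 (I(k) = -3 + (8*3)² = -3 + 24² = -3 + 576 = 573)
(2004365 - 4324700)*(I(878) - 886464) = (2004365 - 4324700)*(573 - 886464) = -2320335*(-885891) = 2055563893485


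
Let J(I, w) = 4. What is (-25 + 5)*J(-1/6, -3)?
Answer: -80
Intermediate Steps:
(-25 + 5)*J(-1/6, -3) = (-25 + 5)*4 = -20*4 = -80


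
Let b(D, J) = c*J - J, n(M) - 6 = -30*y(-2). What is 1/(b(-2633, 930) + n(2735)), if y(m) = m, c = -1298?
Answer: -1/1208004 ≈ -8.2781e-7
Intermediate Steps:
n(M) = 66 (n(M) = 6 - 30*(-2) = 6 + 60 = 66)
b(D, J) = -1299*J (b(D, J) = -1298*J - J = -1299*J)
1/(b(-2633, 930) + n(2735)) = 1/(-1299*930 + 66) = 1/(-1208070 + 66) = 1/(-1208004) = -1/1208004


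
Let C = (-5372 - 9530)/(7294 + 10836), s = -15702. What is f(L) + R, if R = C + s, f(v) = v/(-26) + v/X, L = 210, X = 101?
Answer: -186971791228/11902345 ≈ -15709.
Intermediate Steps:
C = -7451/9065 (C = -14902/18130 = -14902*1/18130 = -7451/9065 ≈ -0.82195)
f(v) = -75*v/2626 (f(v) = v/(-26) + v/101 = v*(-1/26) + v*(1/101) = -v/26 + v/101 = -75*v/2626)
R = -142346081/9065 (R = -7451/9065 - 15702 = -142346081/9065 ≈ -15703.)
f(L) + R = -75/2626*210 - 142346081/9065 = -7875/1313 - 142346081/9065 = -186971791228/11902345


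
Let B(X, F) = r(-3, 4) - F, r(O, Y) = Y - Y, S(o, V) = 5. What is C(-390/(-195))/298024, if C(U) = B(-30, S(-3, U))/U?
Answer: -5/596048 ≈ -8.3886e-6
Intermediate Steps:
r(O, Y) = 0
B(X, F) = -F (B(X, F) = 0 - F = -F)
C(U) = -5/U (C(U) = (-1*5)/U = -5/U)
C(-390/(-195))/298024 = -5/((-390/(-195)))/298024 = -5/((-390*(-1/195)))*(1/298024) = -5/2*(1/298024) = -5*½*(1/298024) = -5/2*1/298024 = -5/596048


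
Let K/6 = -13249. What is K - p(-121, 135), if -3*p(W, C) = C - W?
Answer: -238226/3 ≈ -79409.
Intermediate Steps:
K = -79494 (K = 6*(-13249) = -79494)
p(W, C) = -C/3 + W/3 (p(W, C) = -(C - W)/3 = -C/3 + W/3)
K - p(-121, 135) = -79494 - (-⅓*135 + (⅓)*(-121)) = -79494 - (-45 - 121/3) = -79494 - 1*(-256/3) = -79494 + 256/3 = -238226/3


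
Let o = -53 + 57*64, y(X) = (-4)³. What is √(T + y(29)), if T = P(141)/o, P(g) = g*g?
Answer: I*√755665405/3595 ≈ 7.6466*I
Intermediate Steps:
y(X) = -64
P(g) = g²
o = 3595 (o = -53 + 3648 = 3595)
T = 19881/3595 (T = 141²/3595 = 19881*(1/3595) = 19881/3595 ≈ 5.5302)
√(T + y(29)) = √(19881/3595 - 64) = √(-210199/3595) = I*√755665405/3595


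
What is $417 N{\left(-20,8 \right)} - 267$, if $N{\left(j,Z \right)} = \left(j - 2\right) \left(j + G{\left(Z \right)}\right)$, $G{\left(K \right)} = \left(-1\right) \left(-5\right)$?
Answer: $137343$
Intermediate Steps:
$G{\left(K \right)} = 5$
$N{\left(j,Z \right)} = \left(-2 + j\right) \left(5 + j\right)$ ($N{\left(j,Z \right)} = \left(j - 2\right) \left(j + 5\right) = \left(-2 + j\right) \left(5 + j\right)$)
$417 N{\left(-20,8 \right)} - 267 = 417 \left(-10 + \left(-20\right)^{2} + 3 \left(-20\right)\right) - 267 = 417 \left(-10 + 400 - 60\right) - 267 = 417 \cdot 330 - 267 = 137610 - 267 = 137343$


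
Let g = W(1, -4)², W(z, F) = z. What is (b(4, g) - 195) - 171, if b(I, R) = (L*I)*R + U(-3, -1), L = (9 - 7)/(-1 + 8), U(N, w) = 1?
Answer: -2547/7 ≈ -363.86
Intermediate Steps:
L = 2/7 ≈ 0.28571
g = 1 (g = 1² = 1)
b(I, R) = 1 + 2*I*R/7 (b(I, R) = (2*I/7)*R + 1 = 2*I*R/7 + 1 = 1 + 2*I*R/7)
(b(4, g) - 195) - 171 = ((1 + (2/7)*4*1) - 195) - 171 = ((1 + 8/7) - 195) - 171 = (15/7 - 195) - 171 = -1350/7 - 171 = -2547/7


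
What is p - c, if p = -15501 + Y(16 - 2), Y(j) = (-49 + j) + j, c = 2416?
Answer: -17938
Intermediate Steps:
Y(j) = -49 + 2*j
p = -15522 (p = -15501 + (-49 + 2*(16 - 2)) = -15501 + (-49 + 2*14) = -15501 + (-49 + 28) = -15501 - 21 = -15522)
p - c = -15522 - 1*2416 = -15522 - 2416 = -17938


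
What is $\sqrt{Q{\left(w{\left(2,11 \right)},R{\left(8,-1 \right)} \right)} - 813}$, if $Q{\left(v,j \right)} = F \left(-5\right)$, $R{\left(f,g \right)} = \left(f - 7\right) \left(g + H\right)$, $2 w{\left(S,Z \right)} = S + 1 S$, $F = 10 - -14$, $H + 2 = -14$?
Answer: $i \sqrt{933} \approx 30.545 i$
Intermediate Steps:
$H = -16$ ($H = -2 - 14 = -16$)
$F = 24$ ($F = 10 + 14 = 24$)
$w{\left(S,Z \right)} = S$ ($w{\left(S,Z \right)} = \frac{S + 1 S}{2} = \frac{S + S}{2} = \frac{2 S}{2} = S$)
$R{\left(f,g \right)} = \left(-16 + g\right) \left(-7 + f\right)$ ($R{\left(f,g \right)} = \left(f - 7\right) \left(g - 16\right) = \left(-7 + f\right) \left(-16 + g\right) = \left(-16 + g\right) \left(-7 + f\right)$)
$Q{\left(v,j \right)} = -120$ ($Q{\left(v,j \right)} = 24 \left(-5\right) = -120$)
$\sqrt{Q{\left(w{\left(2,11 \right)},R{\left(8,-1 \right)} \right)} - 813} = \sqrt{-120 - 813} = \sqrt{-933} = i \sqrt{933}$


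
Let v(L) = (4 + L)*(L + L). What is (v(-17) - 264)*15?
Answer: 2670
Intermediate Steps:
v(L) = 2*L*(4 + L) (v(L) = (4 + L)*(2*L) = 2*L*(4 + L))
(v(-17) - 264)*15 = (2*(-17)*(4 - 17) - 264)*15 = (2*(-17)*(-13) - 264)*15 = (442 - 264)*15 = 178*15 = 2670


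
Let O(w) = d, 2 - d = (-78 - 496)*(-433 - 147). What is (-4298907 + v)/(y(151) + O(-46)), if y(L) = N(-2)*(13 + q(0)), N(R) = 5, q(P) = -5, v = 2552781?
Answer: 873063/166439 ≈ 5.2455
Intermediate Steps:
d = -332918 (d = 2 - (-78 - 496)*(-433 - 147) = 2 - (-574)*(-580) = 2 - 1*332920 = 2 - 332920 = -332918)
y(L) = 40 (y(L) = 5*(13 - 5) = 5*8 = 40)
O(w) = -332918
(-4298907 + v)/(y(151) + O(-46)) = (-4298907 + 2552781)/(40 - 332918) = -1746126/(-332878) = -1746126*(-1/332878) = 873063/166439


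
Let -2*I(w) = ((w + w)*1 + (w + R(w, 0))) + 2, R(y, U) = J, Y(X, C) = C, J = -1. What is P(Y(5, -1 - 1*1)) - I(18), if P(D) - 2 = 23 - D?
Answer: 109/2 ≈ 54.500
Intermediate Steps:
R(y, U) = -1
P(D) = 25 - D (P(D) = 2 + (23 - D) = 25 - D)
I(w) = -½ - 3*w/2 (I(w) = -(((w + w)*1 + (w - 1)) + 2)/2 = -(((2*w)*1 + (-1 + w)) + 2)/2 = -((2*w + (-1 + w)) + 2)/2 = -((-1 + 3*w) + 2)/2 = -(1 + 3*w)/2 = -½ - 3*w/2)
P(Y(5, -1 - 1*1)) - I(18) = (25 - (-1 - 1*1)) - (-½ - 3/2*18) = (25 - (-1 - 1)) - (-½ - 27) = (25 - 1*(-2)) - 1*(-55/2) = (25 + 2) + 55/2 = 27 + 55/2 = 109/2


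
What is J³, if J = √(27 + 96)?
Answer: 123*√123 ≈ 1364.1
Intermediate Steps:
J = √123 ≈ 11.091
J³ = (√123)³ = 123*√123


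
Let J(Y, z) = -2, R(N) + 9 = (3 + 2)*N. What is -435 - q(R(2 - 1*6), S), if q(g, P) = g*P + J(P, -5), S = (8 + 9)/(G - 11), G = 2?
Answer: -4390/9 ≈ -487.78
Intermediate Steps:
R(N) = -9 + 5*N (R(N) = -9 + (3 + 2)*N = -9 + 5*N)
S = -17/9 (S = (8 + 9)/(2 - 11) = 17/(-9) = 17*(-⅑) = -17/9 ≈ -1.8889)
q(g, P) = -2 + P*g (q(g, P) = g*P - 2 = P*g - 2 = -2 + P*g)
-435 - q(R(2 - 1*6), S) = -435 - (-2 - 17*(-9 + 5*(2 - 1*6))/9) = -435 - (-2 - 17*(-9 + 5*(2 - 6))/9) = -435 - (-2 - 17*(-9 + 5*(-4))/9) = -435 - (-2 - 17*(-9 - 20)/9) = -435 - (-2 - 17/9*(-29)) = -435 - (-2 + 493/9) = -435 - 1*475/9 = -435 - 475/9 = -4390/9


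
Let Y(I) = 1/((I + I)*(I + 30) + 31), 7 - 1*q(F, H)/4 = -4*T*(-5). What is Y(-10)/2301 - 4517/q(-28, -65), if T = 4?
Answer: 3835244381/247928148 ≈ 15.469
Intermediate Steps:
q(F, H) = -292 (q(F, H) = 28 - 4*(-4*4)*(-5) = 28 - (-64)*(-5) = 28 - 4*80 = 28 - 320 = -292)
Y(I) = 1/(31 + 2*I*(30 + I)) (Y(I) = 1/((2*I)*(30 + I) + 31) = 1/(2*I*(30 + I) + 31) = 1/(31 + 2*I*(30 + I)))
Y(-10)/2301 - 4517/q(-28, -65) = 1/((31 + 2*(-10)² + 60*(-10))*2301) - 4517/(-292) = (1/2301)/(31 + 2*100 - 600) - 4517*(-1/292) = (1/2301)/(31 + 200 - 600) + 4517/292 = (1/2301)/(-369) + 4517/292 = -1/369*1/2301 + 4517/292 = -1/849069 + 4517/292 = 3835244381/247928148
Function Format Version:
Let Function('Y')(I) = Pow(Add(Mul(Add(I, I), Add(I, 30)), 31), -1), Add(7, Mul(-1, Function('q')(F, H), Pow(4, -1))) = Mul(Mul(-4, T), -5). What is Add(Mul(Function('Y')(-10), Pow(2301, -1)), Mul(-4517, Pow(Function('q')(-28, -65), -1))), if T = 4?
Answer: Rational(3835244381, 247928148) ≈ 15.469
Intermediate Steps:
Function('q')(F, H) = -292 (Function('q')(F, H) = Add(28, Mul(-4, Mul(Mul(-4, 4), -5))) = Add(28, Mul(-4, Mul(-16, -5))) = Add(28, Mul(-4, 80)) = Add(28, -320) = -292)
Function('Y')(I) = Pow(Add(31, Mul(2, I, Add(30, I))), -1) (Function('Y')(I) = Pow(Add(Mul(Mul(2, I), Add(30, I)), 31), -1) = Pow(Add(Mul(2, I, Add(30, I)), 31), -1) = Pow(Add(31, Mul(2, I, Add(30, I))), -1))
Add(Mul(Function('Y')(-10), Pow(2301, -1)), Mul(-4517, Pow(Function('q')(-28, -65), -1))) = Add(Mul(Pow(Add(31, Mul(2, Pow(-10, 2)), Mul(60, -10)), -1), Pow(2301, -1)), Mul(-4517, Pow(-292, -1))) = Add(Mul(Pow(Add(31, Mul(2, 100), -600), -1), Rational(1, 2301)), Mul(-4517, Rational(-1, 292))) = Add(Mul(Pow(Add(31, 200, -600), -1), Rational(1, 2301)), Rational(4517, 292)) = Add(Mul(Pow(-369, -1), Rational(1, 2301)), Rational(4517, 292)) = Add(Mul(Rational(-1, 369), Rational(1, 2301)), Rational(4517, 292)) = Add(Rational(-1, 849069), Rational(4517, 292)) = Rational(3835244381, 247928148)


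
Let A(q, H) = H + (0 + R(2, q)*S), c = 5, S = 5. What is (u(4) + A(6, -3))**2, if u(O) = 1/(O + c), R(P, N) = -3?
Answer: 25921/81 ≈ 320.01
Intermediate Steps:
u(O) = 1/(5 + O) (u(O) = 1/(O + 5) = 1/(5 + O))
A(q, H) = -15 + H (A(q, H) = H + (0 - 3*5) = H + (0 - 15) = H - 15 = -15 + H)
(u(4) + A(6, -3))**2 = (1/(5 + 4) + (-15 - 3))**2 = (1/9 - 18)**2 = (-161/9)**2 = 25921/81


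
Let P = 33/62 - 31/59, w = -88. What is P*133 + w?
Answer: -318579/3658 ≈ -87.091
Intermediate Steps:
P = 25/3658 (P = 33*(1/62) - 31*1/59 = 33/62 - 31/59 = 25/3658 ≈ 0.0068343)
P*133 + w = (25/3658)*133 - 88 = 3325/3658 - 88 = -318579/3658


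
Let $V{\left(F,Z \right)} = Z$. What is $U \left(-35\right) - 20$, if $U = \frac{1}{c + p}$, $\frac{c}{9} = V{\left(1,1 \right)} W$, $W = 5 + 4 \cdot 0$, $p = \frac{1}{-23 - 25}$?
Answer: $- \frac{44860}{2159} \approx -20.778$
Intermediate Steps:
$p = - \frac{1}{48}$ ($p = \frac{1}{-48} = - \frac{1}{48} \approx -0.020833$)
$W = 5$ ($W = 5 + 0 = 5$)
$c = 45$ ($c = 9 \cdot 1 \cdot 5 = 9 \cdot 5 = 45$)
$U = \frac{48}{2159}$ ($U = \frac{1}{45 - \frac{1}{48}} = \frac{1}{\frac{2159}{48}} = \frac{48}{2159} \approx 0.022233$)
$U \left(-35\right) - 20 = \frac{48}{2159} \left(-35\right) - 20 = - \frac{1680}{2159} - 20 = - \frac{44860}{2159}$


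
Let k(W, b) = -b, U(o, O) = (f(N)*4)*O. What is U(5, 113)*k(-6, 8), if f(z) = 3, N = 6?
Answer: -10848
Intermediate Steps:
U(o, O) = 12*O (U(o, O) = (3*4)*O = 12*O)
U(5, 113)*k(-6, 8) = (12*113)*(-1*8) = 1356*(-8) = -10848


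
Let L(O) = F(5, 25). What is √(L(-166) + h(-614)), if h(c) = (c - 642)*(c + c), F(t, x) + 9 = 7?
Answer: 3*√171374 ≈ 1241.9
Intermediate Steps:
F(t, x) = -2 (F(t, x) = -9 + 7 = -2)
L(O) = -2
h(c) = 2*c*(-642 + c) (h(c) = (-642 + c)*(2*c) = 2*c*(-642 + c))
√(L(-166) + h(-614)) = √(-2 + 2*(-614)*(-642 - 614)) = √(-2 + 2*(-614)*(-1256)) = √(-2 + 1542368) = √1542366 = 3*√171374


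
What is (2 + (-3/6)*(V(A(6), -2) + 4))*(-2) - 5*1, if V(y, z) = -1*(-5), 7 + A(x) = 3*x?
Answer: 0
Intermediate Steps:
A(x) = -7 + 3*x
V(y, z) = 5
(2 + (-3/6)*(V(A(6), -2) + 4))*(-2) - 5*1 = (2 + (-3/6)*(5 + 4))*(-2) - 5*1 = (2 - 3*⅙*9)*(-2) - 5 = (2 - ½*9)*(-2) - 5 = (2 - 9/2)*(-2) - 5 = -5/2*(-2) - 5 = 5 - 5 = 0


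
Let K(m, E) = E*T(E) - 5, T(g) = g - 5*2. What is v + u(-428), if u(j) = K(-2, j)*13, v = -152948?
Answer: 2284019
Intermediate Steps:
T(g) = -10 + g (T(g) = g - 10 = -10 + g)
K(m, E) = -5 + E*(-10 + E) (K(m, E) = E*(-10 + E) - 5 = -5 + E*(-10 + E))
u(j) = -65 + 13*j*(-10 + j) (u(j) = (-5 + j*(-10 + j))*13 = -65 + 13*j*(-10 + j))
v + u(-428) = -152948 + (-65 + 13*(-428)*(-10 - 428)) = -152948 + (-65 + 13*(-428)*(-438)) = -152948 + (-65 + 2437032) = -152948 + 2436967 = 2284019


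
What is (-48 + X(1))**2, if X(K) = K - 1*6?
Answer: 2809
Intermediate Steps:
X(K) = -6 + K (X(K) = K - 6 = -6 + K)
(-48 + X(1))**2 = (-48 + (-6 + 1))**2 = (-48 - 5)**2 = (-53)**2 = 2809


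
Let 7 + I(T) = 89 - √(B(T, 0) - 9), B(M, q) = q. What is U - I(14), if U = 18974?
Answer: 18892 + 3*I ≈ 18892.0 + 3.0*I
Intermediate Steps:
I(T) = 82 - 3*I (I(T) = -7 + (89 - √(0 - 9)) = -7 + (89 - √(-9)) = -7 + (89 - 3*I) = 82 - 3*I)
U - I(14) = 18974 - (82 - 3*I) = 18974 + (-82 + 3*I) = 18892 + 3*I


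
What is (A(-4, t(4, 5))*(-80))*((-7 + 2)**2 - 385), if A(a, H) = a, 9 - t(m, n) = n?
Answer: -115200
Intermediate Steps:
t(m, n) = 9 - n
(A(-4, t(4, 5))*(-80))*((-7 + 2)**2 - 385) = (-4*(-80))*((-7 + 2)**2 - 385) = 320*((-5)**2 - 385) = 320*(25 - 385) = 320*(-360) = -115200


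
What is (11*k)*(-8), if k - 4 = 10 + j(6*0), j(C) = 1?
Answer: -1320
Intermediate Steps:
k = 15 (k = 4 + (10 + 1) = 4 + 11 = 15)
(11*k)*(-8) = (11*15)*(-8) = 165*(-8) = -1320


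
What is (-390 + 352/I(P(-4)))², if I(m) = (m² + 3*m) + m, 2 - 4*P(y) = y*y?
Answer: 17123044/49 ≈ 3.4945e+5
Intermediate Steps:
P(y) = ½ - y²/4 (P(y) = ½ - y*y/4 = ½ - y²/4)
I(m) = m² + 4*m
(-390 + 352/I(P(-4)))² = (-390 + 352/(((½ - ¼*(-4)²)*(4 + (½ - ¼*(-4)²)))))² = (-390 + 352/(((½ - ¼*16)*(4 + (½ - ¼*16)))))² = (-390 + 352/(((½ - 4)*(4 + (½ - 4)))))² = (-390 + 352/((-7*(4 - 7/2)/2)))² = (-390 + 352/((-7/2*½)))² = (-390 + 352/(-7/4))² = (-390 + 352*(-4/7))² = (-390 - 1408/7)² = (-4138/7)² = 17123044/49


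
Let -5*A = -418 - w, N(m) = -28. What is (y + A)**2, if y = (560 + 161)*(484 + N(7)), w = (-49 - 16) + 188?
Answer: 2704120425241/25 ≈ 1.0816e+11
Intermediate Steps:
w = 123 (w = -65 + 188 = 123)
A = 541/5 (A = -(-418 - 1*123)/5 = -(-418 - 123)/5 = -1/5*(-541) = 541/5 ≈ 108.20)
y = 328776 (y = (560 + 161)*(484 - 28) = 721*456 = 328776)
(y + A)**2 = (328776 + 541/5)**2 = (1644421/5)**2 = 2704120425241/25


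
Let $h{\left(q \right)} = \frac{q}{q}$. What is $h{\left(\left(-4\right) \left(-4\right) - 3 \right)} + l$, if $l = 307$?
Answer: $308$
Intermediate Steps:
$h{\left(q \right)} = 1$
$h{\left(\left(-4\right) \left(-4\right) - 3 \right)} + l = 1 + 307 = 308$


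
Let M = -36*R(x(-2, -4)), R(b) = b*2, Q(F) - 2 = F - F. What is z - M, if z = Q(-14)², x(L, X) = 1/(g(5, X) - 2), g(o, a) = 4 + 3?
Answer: 92/5 ≈ 18.400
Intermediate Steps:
g(o, a) = 7
Q(F) = 2 (Q(F) = 2 + (F - F) = 2 + 0 = 2)
x(L, X) = ⅕ (x(L, X) = 1/(7 - 2) = 1/5 = ⅕)
R(b) = 2*b
M = -72/5 ≈ -14.400
z = 4 (z = 2² = 4)
z - M = 4 - 1*(-72/5) = 4 + 72/5 = 92/5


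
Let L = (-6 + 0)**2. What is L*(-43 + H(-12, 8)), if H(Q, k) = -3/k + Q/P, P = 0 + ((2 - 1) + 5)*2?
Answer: -3195/2 ≈ -1597.5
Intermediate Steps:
L = 36 (L = (-6)**2 = 36)
P = 12 (P = 0 + (1 + 5)*2 = 0 + 6*2 = 0 + 12 = 12)
H(Q, k) = -3/k + Q/12
L*(-43 + H(-12, 8)) = 36*(-43 + (-3/8 + (1/12)*(-12))) = 36*(-43 + (-3*1/8 - 1)) = 36*(-43 + (-3/8 - 1)) = 36*(-43 - 11/8) = 36*(-355/8) = -3195/2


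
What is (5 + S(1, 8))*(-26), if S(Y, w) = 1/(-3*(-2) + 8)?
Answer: -923/7 ≈ -131.86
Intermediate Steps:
S(Y, w) = 1/14 (S(Y, w) = 1/(6 + 8) = 1/14)
(5 + S(1, 8))*(-26) = (5 + 1/14)*(-26) = (71/14)*(-26) = -923/7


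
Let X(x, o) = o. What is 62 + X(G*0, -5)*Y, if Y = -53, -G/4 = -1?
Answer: 327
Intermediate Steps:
G = 4 (G = -4*(-1) = 4)
62 + X(G*0, -5)*Y = 62 - 5*(-53) = 62 + 265 = 327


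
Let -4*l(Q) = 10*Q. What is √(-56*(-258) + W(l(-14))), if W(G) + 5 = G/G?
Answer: 2*√3611 ≈ 120.18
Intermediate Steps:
l(Q) = -5*Q/2
W(G) = -4 (W(G) = -5 + G/G = -5 + 1 = -4)
√(-56*(-258) + W(l(-14))) = √(-56*(-258) - 4) = √(14448 - 4) = √14444 = 2*√3611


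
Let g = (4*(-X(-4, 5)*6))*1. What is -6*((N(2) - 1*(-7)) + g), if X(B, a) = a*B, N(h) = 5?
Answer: -2952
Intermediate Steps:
X(B, a) = B*a
g = 480 (g = (4*(-(-4)*5*6))*1 = (4*(-1*(-20)*6))*1 = (4*(20*6))*1 = (4*120)*1 = 480*1 = 480)
-6*((N(2) - 1*(-7)) + g) = -6*((5 - 1*(-7)) + 480) = -6*((5 + 7) + 480) = -6*(12 + 480) = -6*492 = -2952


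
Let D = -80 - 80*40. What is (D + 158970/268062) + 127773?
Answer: 5562000256/44677 ≈ 1.2449e+5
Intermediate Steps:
D = -3280 (D = -80 - 3200 = -3280)
(D + 158970/268062) + 127773 = (-3280 + 158970/268062) + 127773 = (-3280 + 158970*(1/268062)) + 127773 = (-3280 + 26495/44677) + 127773 = -146514065/44677 + 127773 = 5562000256/44677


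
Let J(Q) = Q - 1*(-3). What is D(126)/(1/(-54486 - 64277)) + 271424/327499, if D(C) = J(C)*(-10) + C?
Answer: 45273505261292/327499 ≈ 1.3824e+8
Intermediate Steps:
J(Q) = 3 + Q (J(Q) = Q + 3 = 3 + Q)
D(C) = -30 - 9*C (D(C) = (3 + C)*(-10) + C = (-30 - 10*C) + C = -30 - 9*C)
D(126)/(1/(-54486 - 64277)) + 271424/327499 = (-30 - 9*126)/(1/(-54486 - 64277)) + 271424/327499 = (-30 - 1134)/(1/(-118763)) + 271424*(1/327499) = -1164/(-1/118763) + 271424/327499 = -1164*(-118763) + 271424/327499 = 138240132 + 271424/327499 = 45273505261292/327499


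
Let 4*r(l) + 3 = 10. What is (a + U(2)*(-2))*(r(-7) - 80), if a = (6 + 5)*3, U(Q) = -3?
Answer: -12207/4 ≈ -3051.8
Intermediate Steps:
a = 33 (a = 11*3 = 33)
r(l) = 7/4 (r(l) = -¾ + (¼)*10 = -¾ + 5/2 = 7/4)
(a + U(2)*(-2))*(r(-7) - 80) = (33 - 3*(-2))*(7/4 - 80) = (33 + 6)*(-313/4) = 39*(-313/4) = -12207/4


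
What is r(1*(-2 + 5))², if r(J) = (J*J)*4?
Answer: 1296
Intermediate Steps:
r(J) = 4*J² (r(J) = J²*4 = 4*J²)
r(1*(-2 + 5))² = (4*(1*(-2 + 5))²)² = (4*(1*3)²)² = (4*3²)² = (4*9)² = 36² = 1296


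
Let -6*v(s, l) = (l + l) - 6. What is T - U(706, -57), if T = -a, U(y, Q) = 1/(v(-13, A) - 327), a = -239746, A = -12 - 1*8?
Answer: 229676671/958 ≈ 2.3975e+5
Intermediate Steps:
A = -20 (A = -12 - 8 = -20)
v(s, l) = 1 - l/3 (v(s, l) = -((l + l) - 6)/6 = -(2*l - 6)/6 = -(-6 + 2*l)/6 = 1 - l/3)
U(y, Q) = -3/958 (U(y, Q) = 1/((1 - 1/3*(-20)) - 327) = 1/((1 + 20/3) - 327) = 1/(23/3 - 327) = 1/(-958/3) = -3/958)
T = 239746 (T = -1*(-239746) = 239746)
T - U(706, -57) = 239746 - 1*(-3/958) = 239746 + 3/958 = 229676671/958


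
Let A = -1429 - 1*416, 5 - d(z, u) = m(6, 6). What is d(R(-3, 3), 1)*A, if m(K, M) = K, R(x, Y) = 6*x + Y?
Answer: 1845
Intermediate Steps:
R(x, Y) = Y + 6*x
d(z, u) = -1 (d(z, u) = 5 - 1*6 = 5 - 6 = -1)
A = -1845 (A = -1429 - 416 = -1845)
d(R(-3, 3), 1)*A = -1*(-1845) = 1845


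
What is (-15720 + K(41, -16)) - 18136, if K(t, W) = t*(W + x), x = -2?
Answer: -34594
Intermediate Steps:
K(t, W) = t*(-2 + W) (K(t, W) = t*(W - 2) = t*(-2 + W))
(-15720 + K(41, -16)) - 18136 = (-15720 + 41*(-2 - 16)) - 18136 = (-15720 + 41*(-18)) - 18136 = (-15720 - 738) - 18136 = -16458 - 18136 = -34594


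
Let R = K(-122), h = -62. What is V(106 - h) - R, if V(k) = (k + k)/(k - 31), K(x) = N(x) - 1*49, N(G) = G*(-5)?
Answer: -76521/137 ≈ -558.55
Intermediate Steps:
N(G) = -5*G
K(x) = -49 - 5*x (K(x) = -5*x - 1*49 = -5*x - 49 = -49 - 5*x)
V(k) = 2*k/(-31 + k) (V(k) = (2*k)/(-31 + k) = 2*k/(-31 + k))
R = 561 (R = -49 - 5*(-122) = -49 + 610 = 561)
V(106 - h) - R = 2*(106 - 1*(-62))/(-31 + (106 - 1*(-62))) - 1*561 = 2*(106 + 62)/(-31 + (106 + 62)) - 561 = 2*168/(-31 + 168) - 561 = 2*168/137 - 561 = 2*168*(1/137) - 561 = 336/137 - 561 = -76521/137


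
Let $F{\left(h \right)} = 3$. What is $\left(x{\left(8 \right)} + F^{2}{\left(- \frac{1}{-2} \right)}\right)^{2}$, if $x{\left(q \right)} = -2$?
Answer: $49$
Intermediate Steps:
$\left(x{\left(8 \right)} + F^{2}{\left(- \frac{1}{-2} \right)}\right)^{2} = \left(-2 + 3^{2}\right)^{2} = \left(-2 + 9\right)^{2} = 7^{2} = 49$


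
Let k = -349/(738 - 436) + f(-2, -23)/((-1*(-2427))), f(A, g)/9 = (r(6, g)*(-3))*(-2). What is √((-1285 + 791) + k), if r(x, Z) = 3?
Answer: 5*I*√1182099660070/244318 ≈ 22.251*I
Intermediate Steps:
f(A, g) = 162 (f(A, g) = 9*((3*(-3))*(-2)) = 9*(-9*(-2)) = 9*18 = 162)
k = -266033/244318 (k = -349/(738 - 436) + 162/((-1*(-2427))) = -349/302 + 162/2427 = -349*1/302 + 162*(1/2427) = -349/302 + 54/809 = -266033/244318 ≈ -1.0889)
√((-1285 + 791) + k) = √((-1285 + 791) - 266033/244318) = √(-494 - 266033/244318) = √(-120959125/244318) = 5*I*√1182099660070/244318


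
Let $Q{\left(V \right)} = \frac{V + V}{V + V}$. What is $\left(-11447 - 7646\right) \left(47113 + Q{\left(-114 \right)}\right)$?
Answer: $-899547602$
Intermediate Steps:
$Q{\left(V \right)} = 1$ ($Q{\left(V \right)} = \frac{2 V}{2 V} = 2 V \frac{1}{2 V} = 1$)
$\left(-11447 - 7646\right) \left(47113 + Q{\left(-114 \right)}\right) = \left(-11447 - 7646\right) \left(47113 + 1\right) = \left(-19093\right) 47114 = -899547602$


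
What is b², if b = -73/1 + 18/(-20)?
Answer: 546121/100 ≈ 5461.2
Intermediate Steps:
b = -739/10 (b = -73*1 + 18*(-1/20) = -73 - 9/10 = -739/10 ≈ -73.900)
b² = (-739/10)² = 546121/100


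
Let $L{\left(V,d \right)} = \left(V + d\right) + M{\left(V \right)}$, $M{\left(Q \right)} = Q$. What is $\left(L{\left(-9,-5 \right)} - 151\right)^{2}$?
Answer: $30276$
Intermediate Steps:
$L{\left(V,d \right)} = d + 2 V$ ($L{\left(V,d \right)} = \left(V + d\right) + V = d + 2 V$)
$\left(L{\left(-9,-5 \right)} - 151\right)^{2} = \left(\left(-5 + 2 \left(-9\right)\right) - 151\right)^{2} = \left(\left(-5 - 18\right) - 151\right)^{2} = \left(-23 - 151\right)^{2} = \left(-174\right)^{2} = 30276$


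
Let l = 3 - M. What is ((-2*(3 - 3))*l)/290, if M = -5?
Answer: 0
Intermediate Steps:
l = 8 (l = 3 - 1*(-5) = 3 + 5 = 8)
((-2*(3 - 3))*l)/290 = (-2*(3 - 3)*8)/290 = (-2*0*8)/290 = (0*8)/290 = (1/290)*0 = 0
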